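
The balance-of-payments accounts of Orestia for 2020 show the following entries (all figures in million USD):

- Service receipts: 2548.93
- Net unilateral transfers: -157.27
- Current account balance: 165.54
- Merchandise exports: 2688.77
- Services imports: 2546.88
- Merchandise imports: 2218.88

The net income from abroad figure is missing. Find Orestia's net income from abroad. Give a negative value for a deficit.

-149.13

Current account = goods balance + services balance + net primary income + net secondary income
Sum of the known components = 314.67
Net income from abroad = CA - (known components) = 165.54 - 314.67 = -149.13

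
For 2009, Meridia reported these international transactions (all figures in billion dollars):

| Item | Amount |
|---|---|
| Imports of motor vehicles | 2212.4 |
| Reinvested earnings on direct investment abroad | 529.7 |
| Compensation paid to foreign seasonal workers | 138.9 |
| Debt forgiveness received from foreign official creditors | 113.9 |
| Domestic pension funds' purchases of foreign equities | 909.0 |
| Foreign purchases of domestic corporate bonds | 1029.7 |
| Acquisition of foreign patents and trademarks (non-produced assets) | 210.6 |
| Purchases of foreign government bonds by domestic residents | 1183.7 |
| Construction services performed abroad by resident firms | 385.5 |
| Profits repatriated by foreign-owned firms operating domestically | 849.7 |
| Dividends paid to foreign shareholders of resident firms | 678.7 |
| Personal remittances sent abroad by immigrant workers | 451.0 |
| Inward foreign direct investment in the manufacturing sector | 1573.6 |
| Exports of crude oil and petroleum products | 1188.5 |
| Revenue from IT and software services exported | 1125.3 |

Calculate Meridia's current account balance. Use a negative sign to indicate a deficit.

-1101.7

Goods: -2212.4 + 1188.5 = -1023.9
Services: 1125.3 + 385.5 = 1510.8
Primary income: -138.9 + 529.7 - 678.7 - 849.7 = -1137.6
Secondary income: -451.0
Current account = (-1023.9) + 1510.8 + (-1137.6) + (-451.0) = -1101.7
(Excluded from the current account — capital account: debt forgiveness received from foreign official creditors 113.9, acquisition of foreign patents and trademarks (non-produced assets) 210.6; financial account: domestic pension funds' purchases of foreign equities 909.0, foreign purchases of domestic corporate bonds 1029.7, purchases of foreign government bonds by domestic residents 1183.7, inward foreign direct investment in the manufacturing sector 1573.6.)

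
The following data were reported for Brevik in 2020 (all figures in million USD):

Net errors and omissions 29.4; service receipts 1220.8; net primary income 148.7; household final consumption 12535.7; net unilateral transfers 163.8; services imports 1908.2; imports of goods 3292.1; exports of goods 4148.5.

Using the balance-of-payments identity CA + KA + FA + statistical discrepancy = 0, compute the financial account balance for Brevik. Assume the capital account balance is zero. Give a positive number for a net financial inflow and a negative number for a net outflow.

Goods balance = 4148.5 - 3292.1 = 856.4
Services balance = 1220.8 - 1908.2 = -687.4
Trade balance (goods + services) = 856.4 + (-687.4) = 169.0
Net primary income = 148.7
Net secondary income = 163.8
Current account = 169.0 + 148.7 + 163.8 = 481.5
Financial account = -(481.5 + 29.4) = -510.9

-510.9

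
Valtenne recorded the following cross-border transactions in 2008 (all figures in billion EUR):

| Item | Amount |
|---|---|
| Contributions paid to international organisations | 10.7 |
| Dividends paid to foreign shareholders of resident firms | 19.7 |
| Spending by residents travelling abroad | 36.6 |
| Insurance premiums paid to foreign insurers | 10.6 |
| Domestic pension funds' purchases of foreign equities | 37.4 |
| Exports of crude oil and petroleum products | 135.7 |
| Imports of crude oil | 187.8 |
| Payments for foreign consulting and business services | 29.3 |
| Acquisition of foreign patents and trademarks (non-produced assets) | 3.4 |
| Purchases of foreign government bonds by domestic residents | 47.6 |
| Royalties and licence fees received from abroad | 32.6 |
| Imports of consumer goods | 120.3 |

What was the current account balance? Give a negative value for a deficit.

Goods: -120.3 + 135.7 - 187.8 = -172.4
Services: -29.3 + 32.6 - 10.6 - 36.6 = -43.9
Primary income: -19.7
Secondary income: -10.7
Current account = (-172.4) + (-43.9) + (-19.7) + (-10.7) = -246.7
(Excluded from the current account — financial account: domestic pension funds' purchases of foreign equities 37.4, purchases of foreign government bonds by domestic residents 47.6; capital account: acquisition of foreign patents and trademarks (non-produced assets) 3.4.)

-246.7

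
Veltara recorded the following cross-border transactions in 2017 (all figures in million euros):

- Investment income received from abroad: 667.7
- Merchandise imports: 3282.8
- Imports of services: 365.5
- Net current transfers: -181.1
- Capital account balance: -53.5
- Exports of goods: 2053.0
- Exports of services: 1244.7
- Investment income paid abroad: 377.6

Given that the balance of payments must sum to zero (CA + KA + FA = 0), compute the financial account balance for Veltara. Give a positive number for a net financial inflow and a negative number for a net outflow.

Goods balance = 2053.0 - 3282.8 = -1229.8
Services balance = 1244.7 - 365.5 = 879.2
Trade balance (goods + services) = -1229.8 + 879.2 = -350.6
Net primary income = 667.7 - 377.6 = 290.1
Net secondary income = -181.1
Current account = -350.6 + 290.1 + (-181.1) = -241.6
Financial account = -(-241.6 + (-53.5)) = 295.1

295.1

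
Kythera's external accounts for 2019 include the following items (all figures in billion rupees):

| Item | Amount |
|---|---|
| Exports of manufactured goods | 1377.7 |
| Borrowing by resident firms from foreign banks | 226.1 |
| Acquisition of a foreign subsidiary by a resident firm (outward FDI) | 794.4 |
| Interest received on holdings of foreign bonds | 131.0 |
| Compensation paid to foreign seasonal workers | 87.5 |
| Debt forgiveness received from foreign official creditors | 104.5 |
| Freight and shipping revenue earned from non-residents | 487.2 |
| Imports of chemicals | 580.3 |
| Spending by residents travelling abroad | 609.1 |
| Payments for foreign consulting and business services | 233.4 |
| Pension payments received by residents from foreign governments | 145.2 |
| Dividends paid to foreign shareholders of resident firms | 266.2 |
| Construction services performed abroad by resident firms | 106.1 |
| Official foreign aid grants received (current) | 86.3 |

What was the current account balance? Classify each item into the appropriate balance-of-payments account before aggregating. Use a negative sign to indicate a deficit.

557.0

Goods: -580.3 + 1377.7 = 797.4
Services: 487.2 - 609.1 - 233.4 + 106.1 = -249.2
Primary income: -266.2 + 131.0 - 87.5 = -222.7
Secondary income: 86.3 + 145.2 = 231.5
Current account = 797.4 + (-249.2) + (-222.7) + 231.5 = 557.0
(Excluded from the current account — financial account: borrowing by resident firms from foreign banks 226.1, acquisition of a foreign subsidiary by a resident firm (outward FDI) 794.4; capital account: debt forgiveness received from foreign official creditors 104.5.)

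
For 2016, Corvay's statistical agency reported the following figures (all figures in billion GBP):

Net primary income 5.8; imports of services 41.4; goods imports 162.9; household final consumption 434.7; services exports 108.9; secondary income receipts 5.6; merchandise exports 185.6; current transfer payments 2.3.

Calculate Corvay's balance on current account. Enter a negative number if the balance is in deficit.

99.3

Goods balance = 185.6 - 162.9 = 22.7
Services balance = 108.9 - 41.4 = 67.5
Trade balance (goods + services) = 22.7 + 67.5 = 90.2
Net primary income = 5.8
Net secondary income = 5.6 - 2.3 = 3.3
Current account = 90.2 + 5.8 + 3.3 = 99.3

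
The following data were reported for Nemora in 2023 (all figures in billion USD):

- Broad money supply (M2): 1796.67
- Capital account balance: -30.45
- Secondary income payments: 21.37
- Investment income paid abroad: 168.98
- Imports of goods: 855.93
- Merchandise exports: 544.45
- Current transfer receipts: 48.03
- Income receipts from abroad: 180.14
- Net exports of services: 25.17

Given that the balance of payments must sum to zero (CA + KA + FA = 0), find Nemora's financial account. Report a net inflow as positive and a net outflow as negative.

Goods balance = 544.45 - 855.93 = -311.48
Services balance = 25.17
Trade balance (goods + services) = -311.48 + 25.17 = -286.31
Net primary income = 180.14 - 168.98 = 11.16
Net secondary income = 48.03 - 21.37 = 26.66
Current account = -286.31 + 11.16 + 26.66 = -248.49
Financial account = -(-248.49 + (-30.45)) = 278.94

278.94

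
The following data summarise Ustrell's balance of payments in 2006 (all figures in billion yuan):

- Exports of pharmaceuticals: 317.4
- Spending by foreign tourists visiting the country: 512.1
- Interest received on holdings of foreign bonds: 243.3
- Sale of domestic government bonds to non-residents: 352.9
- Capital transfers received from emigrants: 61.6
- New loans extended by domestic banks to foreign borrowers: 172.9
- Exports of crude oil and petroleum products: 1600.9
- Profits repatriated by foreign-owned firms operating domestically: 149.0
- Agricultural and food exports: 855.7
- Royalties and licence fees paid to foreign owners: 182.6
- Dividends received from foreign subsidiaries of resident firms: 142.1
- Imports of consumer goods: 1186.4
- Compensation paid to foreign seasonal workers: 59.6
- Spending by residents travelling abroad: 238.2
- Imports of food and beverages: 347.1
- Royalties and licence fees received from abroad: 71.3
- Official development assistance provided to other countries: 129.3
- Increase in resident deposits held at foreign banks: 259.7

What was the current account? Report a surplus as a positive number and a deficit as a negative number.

1450.6

Goods: -1186.4 + 855.7 - 347.1 + 1600.9 + 317.4 = 1240.5
Services: 71.3 - 238.2 + 512.1 - 182.6 = 162.6
Primary income: 142.1 - 149.0 + 243.3 - 59.6 = 176.8
Secondary income: -129.3
Current account = 1240.5 + 162.6 + 176.8 + (-129.3) = 1450.6
(Excluded from the current account — financial account: sale of domestic government bonds to non-residents 352.9, new loans extended by domestic banks to foreign borrowers 172.9, increase in resident deposits held at foreign banks 259.7; capital account: capital transfers received from emigrants 61.6.)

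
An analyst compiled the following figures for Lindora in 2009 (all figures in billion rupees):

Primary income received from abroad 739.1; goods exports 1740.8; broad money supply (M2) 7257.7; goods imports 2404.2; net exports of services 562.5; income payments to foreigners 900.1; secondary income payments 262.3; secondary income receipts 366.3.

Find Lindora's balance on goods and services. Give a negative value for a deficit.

Goods balance = 1740.8 - 2404.2 = -663.4
Services balance = 562.5
Trade balance (goods + services) = -663.4 + 562.5 = -100.9

-100.9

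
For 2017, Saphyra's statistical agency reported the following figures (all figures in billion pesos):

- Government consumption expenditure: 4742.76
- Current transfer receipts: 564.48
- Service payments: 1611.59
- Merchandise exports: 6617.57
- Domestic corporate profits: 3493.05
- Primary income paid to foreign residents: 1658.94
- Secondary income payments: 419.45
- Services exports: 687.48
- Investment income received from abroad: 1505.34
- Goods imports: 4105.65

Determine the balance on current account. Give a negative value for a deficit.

Goods balance = 6617.57 - 4105.65 = 2511.92
Services balance = 687.48 - 1611.59 = -924.11
Trade balance (goods + services) = 2511.92 + (-924.11) = 1587.81
Net primary income = 1505.34 - 1658.94 = -153.60
Net secondary income = 564.48 - 419.45 = 145.03
Current account = 1587.81 + (-153.60) + 145.03 = 1579.24

1579.24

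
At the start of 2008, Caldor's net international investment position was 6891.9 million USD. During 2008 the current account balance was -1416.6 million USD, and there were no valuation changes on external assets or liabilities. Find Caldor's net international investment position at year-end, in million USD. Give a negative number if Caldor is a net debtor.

5475.3

With no valuation effects, change in NIIP = current account = -1416.6
End-of-year NIIP = 6891.9 + (-1416.6) = 5475.3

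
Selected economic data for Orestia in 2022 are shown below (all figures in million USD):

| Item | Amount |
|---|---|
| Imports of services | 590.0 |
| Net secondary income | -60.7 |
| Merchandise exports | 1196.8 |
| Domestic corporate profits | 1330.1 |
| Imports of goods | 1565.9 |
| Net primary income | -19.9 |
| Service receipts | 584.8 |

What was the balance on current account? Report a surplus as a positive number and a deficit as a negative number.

-454.9

Goods balance = 1196.8 - 1565.9 = -369.1
Services balance = 584.8 - 590.0 = -5.2
Trade balance (goods + services) = -369.1 + (-5.2) = -374.3
Net primary income = -19.9
Net secondary income = -60.7
Current account = -374.3 + (-19.9) + (-60.7) = -454.9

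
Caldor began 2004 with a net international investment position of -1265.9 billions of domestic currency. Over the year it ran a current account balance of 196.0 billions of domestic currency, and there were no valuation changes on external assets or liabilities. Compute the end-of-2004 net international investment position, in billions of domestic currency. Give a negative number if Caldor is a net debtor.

With no valuation effects, change in NIIP = current account = 196.0
End-of-year NIIP = -1265.9 + 196.0 = -1069.9

-1069.9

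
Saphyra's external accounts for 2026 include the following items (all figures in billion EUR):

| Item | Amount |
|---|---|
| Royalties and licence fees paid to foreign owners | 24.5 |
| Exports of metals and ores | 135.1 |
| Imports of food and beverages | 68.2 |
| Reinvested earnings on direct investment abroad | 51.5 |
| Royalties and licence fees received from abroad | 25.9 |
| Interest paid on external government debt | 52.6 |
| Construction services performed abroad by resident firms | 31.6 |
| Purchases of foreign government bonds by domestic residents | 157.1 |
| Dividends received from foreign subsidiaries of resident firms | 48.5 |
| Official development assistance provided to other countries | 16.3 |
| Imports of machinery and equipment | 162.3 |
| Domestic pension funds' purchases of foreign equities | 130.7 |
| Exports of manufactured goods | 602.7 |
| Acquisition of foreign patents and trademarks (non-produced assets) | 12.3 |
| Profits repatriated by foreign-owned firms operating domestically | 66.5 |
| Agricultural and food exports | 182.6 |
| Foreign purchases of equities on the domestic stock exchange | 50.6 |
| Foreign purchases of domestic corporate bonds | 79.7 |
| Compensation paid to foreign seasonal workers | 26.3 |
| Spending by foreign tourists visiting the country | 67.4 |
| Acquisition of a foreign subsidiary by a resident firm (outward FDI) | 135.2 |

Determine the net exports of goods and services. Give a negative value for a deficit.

790.3

Goods: 182.6 - 68.2 + 602.7 + 135.1 - 162.3 = 689.9
Services: 31.6 + 25.9 + 67.4 - 24.5 = 100.4
Trade balance = 689.9 + 100.4 = 790.3
(Excluded from the trade balance — primary income: reinvested earnings on direct investment abroad 51.5, interest paid on external government debt 52.6, dividends received from foreign subsidiaries of resident firms 48.5, profits repatriated by foreign-owned firms operating domestically 66.5, compensation paid to foreign seasonal workers 26.3; financial account: purchases of foreign government bonds by domestic residents 157.1, domestic pension funds' purchases of foreign equities 130.7, foreign purchases of equities on the domestic stock exchange 50.6, foreign purchases of domestic corporate bonds 79.7, acquisition of a foreign subsidiary by a resident firm (outward FDI) 135.2; secondary income: official development assistance provided to other countries 16.3; capital account: acquisition of foreign patents and trademarks (non-produced assets) 12.3.)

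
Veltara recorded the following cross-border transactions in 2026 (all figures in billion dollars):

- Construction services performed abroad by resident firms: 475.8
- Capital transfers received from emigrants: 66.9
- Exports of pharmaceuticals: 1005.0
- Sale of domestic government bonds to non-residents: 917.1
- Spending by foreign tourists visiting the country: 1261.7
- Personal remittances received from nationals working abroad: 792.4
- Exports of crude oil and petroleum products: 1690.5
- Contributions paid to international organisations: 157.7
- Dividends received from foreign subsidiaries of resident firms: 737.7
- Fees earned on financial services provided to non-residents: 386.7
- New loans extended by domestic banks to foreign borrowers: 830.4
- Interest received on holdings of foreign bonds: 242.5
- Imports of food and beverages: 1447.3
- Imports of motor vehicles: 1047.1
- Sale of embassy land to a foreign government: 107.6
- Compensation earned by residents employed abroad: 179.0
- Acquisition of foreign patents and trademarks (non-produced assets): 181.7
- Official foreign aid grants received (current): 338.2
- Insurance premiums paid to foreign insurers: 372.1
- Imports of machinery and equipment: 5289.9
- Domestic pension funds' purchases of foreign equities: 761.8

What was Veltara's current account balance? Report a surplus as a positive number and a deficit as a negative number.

Goods: 1005.0 - 1447.3 - 1047.1 + 1690.5 - 5289.9 = -5088.8
Services: 1261.7 - 372.1 + 475.8 + 386.7 = 1752.1
Primary income: 242.5 + 737.7 + 179.0 = 1159.2
Secondary income: -157.7 + 792.4 + 338.2 = 972.9
Current account = (-5088.8) + 1752.1 + 1159.2 + 972.9 = -1204.6
(Excluded from the current account — capital account: capital transfers received from emigrants 66.9, sale of embassy land to a foreign government 107.6, acquisition of foreign patents and trademarks (non-produced assets) 181.7; financial account: sale of domestic government bonds to non-residents 917.1, new loans extended by domestic banks to foreign borrowers 830.4, domestic pension funds' purchases of foreign equities 761.8.)

-1204.6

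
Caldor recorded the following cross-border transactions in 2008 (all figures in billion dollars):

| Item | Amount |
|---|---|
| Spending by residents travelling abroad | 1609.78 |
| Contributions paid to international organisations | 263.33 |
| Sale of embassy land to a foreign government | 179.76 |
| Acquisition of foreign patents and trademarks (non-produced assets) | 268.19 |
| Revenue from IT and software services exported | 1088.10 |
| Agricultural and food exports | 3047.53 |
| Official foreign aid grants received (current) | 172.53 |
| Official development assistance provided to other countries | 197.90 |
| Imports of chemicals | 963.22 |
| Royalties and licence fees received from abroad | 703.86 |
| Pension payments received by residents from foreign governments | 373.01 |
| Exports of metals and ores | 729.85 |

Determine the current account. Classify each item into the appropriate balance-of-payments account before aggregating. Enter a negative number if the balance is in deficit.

3080.65

Goods: 729.85 + 3047.53 - 963.22 = 2814.16
Services: 1088.10 - 1609.78 + 703.86 = 182.18
Secondary income: -263.33 - 197.90 + 373.01 + 172.53 = 84.31
Current account = 2814.16 + 182.18 + 84.31 = 3080.65
(Excluded from the current account — capital account: sale of embassy land to a foreign government 179.76, acquisition of foreign patents and trademarks (non-produced assets) 268.19.)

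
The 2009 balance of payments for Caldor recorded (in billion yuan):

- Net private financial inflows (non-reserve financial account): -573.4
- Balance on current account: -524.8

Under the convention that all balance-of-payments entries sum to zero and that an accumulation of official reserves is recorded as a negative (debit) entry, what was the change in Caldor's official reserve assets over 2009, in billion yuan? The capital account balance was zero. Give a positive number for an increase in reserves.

-1098.2

Official reserve transactions balance = -((-524.8) + (-573.4)) = 1098.2
An accumulation of reserves is recorded as a debit (negative entry), so the change in the stock of reserves is the negative of that balance.
Change in official reserves = -(1098.2) = -1098.2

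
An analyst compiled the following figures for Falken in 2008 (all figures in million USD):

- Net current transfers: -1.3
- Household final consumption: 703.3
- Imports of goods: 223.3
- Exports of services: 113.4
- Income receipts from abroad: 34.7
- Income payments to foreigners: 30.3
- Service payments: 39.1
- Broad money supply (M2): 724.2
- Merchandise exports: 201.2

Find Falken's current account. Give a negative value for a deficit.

55.3

Goods balance = 201.2 - 223.3 = -22.1
Services balance = 113.4 - 39.1 = 74.3
Trade balance (goods + services) = -22.1 + 74.3 = 52.2
Net primary income = 34.7 - 30.3 = 4.4
Net secondary income = -1.3
Current account = 52.2 + 4.4 + (-1.3) = 55.3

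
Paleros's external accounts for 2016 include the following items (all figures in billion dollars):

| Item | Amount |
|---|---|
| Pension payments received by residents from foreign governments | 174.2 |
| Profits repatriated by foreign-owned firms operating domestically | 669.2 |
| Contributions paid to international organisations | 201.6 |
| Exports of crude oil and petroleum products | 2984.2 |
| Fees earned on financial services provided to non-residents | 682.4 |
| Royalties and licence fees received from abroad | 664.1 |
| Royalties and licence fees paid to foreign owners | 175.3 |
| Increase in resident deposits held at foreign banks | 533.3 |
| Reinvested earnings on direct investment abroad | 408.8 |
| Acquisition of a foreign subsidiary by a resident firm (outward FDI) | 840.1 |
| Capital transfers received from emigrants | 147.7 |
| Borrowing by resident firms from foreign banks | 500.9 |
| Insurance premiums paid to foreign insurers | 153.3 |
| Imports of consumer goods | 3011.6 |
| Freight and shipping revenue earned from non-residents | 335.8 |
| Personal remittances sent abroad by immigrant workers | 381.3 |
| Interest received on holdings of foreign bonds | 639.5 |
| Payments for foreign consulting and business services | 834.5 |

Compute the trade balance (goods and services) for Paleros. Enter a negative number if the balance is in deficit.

Goods: 2984.2 - 3011.6 = -27.4
Services: -153.3 + 682.4 + 335.8 + 664.1 - 834.5 - 175.3 = 519.2
Trade balance = -27.4 + 519.2 = 491.8
(Excluded from the trade balance — secondary income: pension payments received by residents from foreign governments 174.2, contributions paid to international organisations 201.6, personal remittances sent abroad by immigrant workers 381.3; primary income: profits repatriated by foreign-owned firms operating domestically 669.2, reinvested earnings on direct investment abroad 408.8, interest received on holdings of foreign bonds 639.5; financial account: increase in resident deposits held at foreign banks 533.3, acquisition of a foreign subsidiary by a resident firm (outward FDI) 840.1, borrowing by resident firms from foreign banks 500.9; capital account: capital transfers received from emigrants 147.7.)

491.8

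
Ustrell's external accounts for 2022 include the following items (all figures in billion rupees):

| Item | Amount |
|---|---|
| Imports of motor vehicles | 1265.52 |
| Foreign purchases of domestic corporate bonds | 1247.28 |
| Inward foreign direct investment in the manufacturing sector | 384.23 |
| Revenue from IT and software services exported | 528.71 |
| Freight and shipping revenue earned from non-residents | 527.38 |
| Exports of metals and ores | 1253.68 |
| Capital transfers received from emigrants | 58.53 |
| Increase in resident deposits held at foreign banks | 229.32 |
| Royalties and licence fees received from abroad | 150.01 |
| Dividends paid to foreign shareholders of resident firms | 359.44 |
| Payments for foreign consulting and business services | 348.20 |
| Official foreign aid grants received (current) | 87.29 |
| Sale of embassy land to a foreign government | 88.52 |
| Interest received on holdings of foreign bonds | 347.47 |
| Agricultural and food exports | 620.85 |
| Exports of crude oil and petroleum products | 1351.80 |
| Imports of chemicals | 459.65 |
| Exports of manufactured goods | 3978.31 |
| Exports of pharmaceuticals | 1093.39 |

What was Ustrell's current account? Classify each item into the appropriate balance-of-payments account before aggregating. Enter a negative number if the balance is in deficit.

Goods: 1093.39 + 620.85 + 1351.80 - 459.65 + 1253.68 + 3978.31 - 1265.52 = 6572.86
Services: 527.38 + 150.01 - 348.20 + 528.71 = 857.90
Primary income: -359.44 + 347.47 = -11.97
Secondary income: 87.29
Current account = 6572.86 + 857.90 + (-11.97) + 87.29 = 7506.08
(Excluded from the current account — financial account: foreign purchases of domestic corporate bonds 1247.28, inward foreign direct investment in the manufacturing sector 384.23, increase in resident deposits held at foreign banks 229.32; capital account: capital transfers received from emigrants 58.53, sale of embassy land to a foreign government 88.52.)

7506.08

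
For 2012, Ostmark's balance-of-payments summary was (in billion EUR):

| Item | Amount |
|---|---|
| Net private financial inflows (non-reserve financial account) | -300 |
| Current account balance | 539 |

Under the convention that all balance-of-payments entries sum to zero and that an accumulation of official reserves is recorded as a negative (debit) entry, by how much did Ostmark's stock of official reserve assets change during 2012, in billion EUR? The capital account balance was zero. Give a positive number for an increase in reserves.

239

Official reserve transactions balance = -(539 + (-300)) = -239
An accumulation of reserves is recorded as a debit (negative entry), so the change in the stock of reserves is the negative of that balance.
Change in official reserves = -(-239) = 239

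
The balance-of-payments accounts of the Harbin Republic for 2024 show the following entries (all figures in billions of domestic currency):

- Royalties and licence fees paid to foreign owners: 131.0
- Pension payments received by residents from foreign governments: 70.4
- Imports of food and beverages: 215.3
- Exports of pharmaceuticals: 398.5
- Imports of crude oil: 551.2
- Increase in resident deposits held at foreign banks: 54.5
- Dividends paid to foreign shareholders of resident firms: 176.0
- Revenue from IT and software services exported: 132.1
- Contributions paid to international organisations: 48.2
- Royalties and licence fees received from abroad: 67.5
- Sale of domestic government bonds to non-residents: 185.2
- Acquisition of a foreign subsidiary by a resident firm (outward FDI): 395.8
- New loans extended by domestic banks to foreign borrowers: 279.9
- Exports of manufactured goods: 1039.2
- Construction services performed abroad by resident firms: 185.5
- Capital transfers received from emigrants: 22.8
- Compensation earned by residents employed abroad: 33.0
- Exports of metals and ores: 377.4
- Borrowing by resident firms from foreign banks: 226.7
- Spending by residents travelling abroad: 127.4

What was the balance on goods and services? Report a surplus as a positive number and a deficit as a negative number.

Goods: 377.4 - 215.3 + 398.5 - 551.2 + 1039.2 = 1048.6
Services: -127.4 + 67.5 + 132.1 + 185.5 - 131.0 = 126.7
Trade balance = 1048.6 + 126.7 = 1175.3
(Excluded from the trade balance — secondary income: pension payments received by residents from foreign governments 70.4, contributions paid to international organisations 48.2; financial account: increase in resident deposits held at foreign banks 54.5, sale of domestic government bonds to non-residents 185.2, acquisition of a foreign subsidiary by a resident firm (outward FDI) 395.8, new loans extended by domestic banks to foreign borrowers 279.9, borrowing by resident firms from foreign banks 226.7; primary income: dividends paid to foreign shareholders of resident firms 176.0, compensation earned by residents employed abroad 33.0; capital account: capital transfers received from emigrants 22.8.)

1175.3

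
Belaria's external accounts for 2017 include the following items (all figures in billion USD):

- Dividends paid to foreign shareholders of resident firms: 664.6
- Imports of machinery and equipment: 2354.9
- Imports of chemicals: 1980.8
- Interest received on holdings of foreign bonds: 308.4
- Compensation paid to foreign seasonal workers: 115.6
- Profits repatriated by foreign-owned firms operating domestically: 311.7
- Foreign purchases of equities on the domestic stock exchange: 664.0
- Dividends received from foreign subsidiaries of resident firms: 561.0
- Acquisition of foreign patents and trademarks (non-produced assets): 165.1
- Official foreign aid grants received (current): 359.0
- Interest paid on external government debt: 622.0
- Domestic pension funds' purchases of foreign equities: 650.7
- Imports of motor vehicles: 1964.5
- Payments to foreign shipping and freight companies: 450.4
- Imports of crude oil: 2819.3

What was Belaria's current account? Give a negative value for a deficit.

-10055.4

Goods: -1964.5 - 2819.3 - 1980.8 - 2354.9 = -9119.5
Services: -450.4
Primary income: -664.6 - 115.6 - 622.0 + 561.0 - 311.7 + 308.4 = -844.5
Secondary income: 359.0
Current account = (-9119.5) + (-450.4) + (-844.5) + 359.0 = -10055.4
(Excluded from the current account — financial account: foreign purchases of equities on the domestic stock exchange 664.0, domestic pension funds' purchases of foreign equities 650.7; capital account: acquisition of foreign patents and trademarks (non-produced assets) 165.1.)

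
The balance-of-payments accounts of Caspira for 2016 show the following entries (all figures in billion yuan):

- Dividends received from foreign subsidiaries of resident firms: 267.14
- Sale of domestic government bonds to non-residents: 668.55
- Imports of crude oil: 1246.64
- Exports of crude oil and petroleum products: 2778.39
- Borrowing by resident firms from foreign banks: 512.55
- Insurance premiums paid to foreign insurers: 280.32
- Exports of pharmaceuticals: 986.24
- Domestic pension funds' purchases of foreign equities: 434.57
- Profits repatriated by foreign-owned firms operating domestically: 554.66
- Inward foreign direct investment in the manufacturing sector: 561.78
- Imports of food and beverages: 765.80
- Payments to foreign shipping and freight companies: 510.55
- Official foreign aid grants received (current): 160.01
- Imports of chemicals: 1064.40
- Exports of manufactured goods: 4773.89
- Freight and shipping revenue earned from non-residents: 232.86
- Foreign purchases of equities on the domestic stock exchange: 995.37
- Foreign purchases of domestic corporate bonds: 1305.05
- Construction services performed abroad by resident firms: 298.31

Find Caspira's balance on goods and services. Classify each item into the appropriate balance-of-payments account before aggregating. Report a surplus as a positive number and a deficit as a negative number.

Goods: -765.80 + 2778.39 + 986.24 - 1246.64 - 1064.40 + 4773.89 = 5461.68
Services: 232.86 - 510.55 - 280.32 + 298.31 = -259.70
Trade balance = 5461.68 + (-259.70) = 5201.98
(Excluded from the trade balance — primary income: dividends received from foreign subsidiaries of resident firms 267.14, profits repatriated by foreign-owned firms operating domestically 554.66; financial account: sale of domestic government bonds to non-residents 668.55, borrowing by resident firms from foreign banks 512.55, domestic pension funds' purchases of foreign equities 434.57, inward foreign direct investment in the manufacturing sector 561.78, foreign purchases of equities on the domestic stock exchange 995.37, foreign purchases of domestic corporate bonds 1305.05; secondary income: official foreign aid grants received (current) 160.01.)

5201.98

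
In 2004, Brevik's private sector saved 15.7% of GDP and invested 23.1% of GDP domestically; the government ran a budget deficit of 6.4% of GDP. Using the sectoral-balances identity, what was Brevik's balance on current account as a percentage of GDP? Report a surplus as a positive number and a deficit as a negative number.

By the sectoral-balances identity, CA = (S_private - I) + (T - G).
Private balance = 15.7 - 23.1 = -7.4
Government balance (T - G) = -6.4
CA = -7.4 + (-6.4) = -13.8

-13.8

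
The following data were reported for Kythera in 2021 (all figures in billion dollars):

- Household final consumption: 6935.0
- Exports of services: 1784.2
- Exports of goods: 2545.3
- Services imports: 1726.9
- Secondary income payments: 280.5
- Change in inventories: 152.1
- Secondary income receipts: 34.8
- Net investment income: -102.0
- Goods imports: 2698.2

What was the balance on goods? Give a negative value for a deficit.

Goods balance = 2545.3 - 2698.2 = -152.9

-152.9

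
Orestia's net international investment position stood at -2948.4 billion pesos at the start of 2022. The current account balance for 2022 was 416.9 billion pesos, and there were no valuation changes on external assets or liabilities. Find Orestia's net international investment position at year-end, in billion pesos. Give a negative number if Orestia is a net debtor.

With no valuation effects, change in NIIP = current account = 416.9
End-of-year NIIP = -2948.4 + 416.9 = -2531.5

-2531.5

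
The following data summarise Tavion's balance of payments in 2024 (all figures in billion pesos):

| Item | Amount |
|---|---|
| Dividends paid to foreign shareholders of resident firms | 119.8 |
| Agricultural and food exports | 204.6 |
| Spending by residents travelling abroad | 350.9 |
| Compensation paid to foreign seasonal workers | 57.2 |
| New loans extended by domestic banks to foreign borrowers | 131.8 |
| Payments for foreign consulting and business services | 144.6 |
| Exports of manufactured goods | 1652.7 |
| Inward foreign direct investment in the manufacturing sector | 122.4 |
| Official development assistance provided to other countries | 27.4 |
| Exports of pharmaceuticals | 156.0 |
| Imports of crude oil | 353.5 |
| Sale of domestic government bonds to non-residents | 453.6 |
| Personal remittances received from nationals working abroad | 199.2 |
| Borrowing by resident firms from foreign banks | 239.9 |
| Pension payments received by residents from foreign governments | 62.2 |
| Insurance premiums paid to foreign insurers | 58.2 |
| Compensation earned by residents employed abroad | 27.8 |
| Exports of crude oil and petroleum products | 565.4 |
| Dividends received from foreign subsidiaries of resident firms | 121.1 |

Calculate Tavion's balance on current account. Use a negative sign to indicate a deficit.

1877.4

Goods: -353.5 + 204.6 + 565.4 + 1652.7 + 156.0 = 2225.2
Services: -144.6 - 58.2 - 350.9 = -553.7
Primary income: -57.2 + 121.1 + 27.8 - 119.8 = -28.1
Secondary income: 199.2 - 27.4 + 62.2 = 234.0
Current account = 2225.2 + (-553.7) + (-28.1) + 234.0 = 1877.4
(Excluded from the current account — financial account: new loans extended by domestic banks to foreign borrowers 131.8, inward foreign direct investment in the manufacturing sector 122.4, sale of domestic government bonds to non-residents 453.6, borrowing by resident firms from foreign banks 239.9.)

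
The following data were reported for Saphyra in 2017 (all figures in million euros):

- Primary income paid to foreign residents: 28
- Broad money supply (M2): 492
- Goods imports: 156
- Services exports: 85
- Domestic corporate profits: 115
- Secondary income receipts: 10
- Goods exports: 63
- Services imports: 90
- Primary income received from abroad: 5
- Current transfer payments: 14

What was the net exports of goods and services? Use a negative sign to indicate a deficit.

-98

Goods balance = 63 - 156 = -93
Services balance = 85 - 90 = -5
Trade balance (goods + services) = -93 + (-5) = -98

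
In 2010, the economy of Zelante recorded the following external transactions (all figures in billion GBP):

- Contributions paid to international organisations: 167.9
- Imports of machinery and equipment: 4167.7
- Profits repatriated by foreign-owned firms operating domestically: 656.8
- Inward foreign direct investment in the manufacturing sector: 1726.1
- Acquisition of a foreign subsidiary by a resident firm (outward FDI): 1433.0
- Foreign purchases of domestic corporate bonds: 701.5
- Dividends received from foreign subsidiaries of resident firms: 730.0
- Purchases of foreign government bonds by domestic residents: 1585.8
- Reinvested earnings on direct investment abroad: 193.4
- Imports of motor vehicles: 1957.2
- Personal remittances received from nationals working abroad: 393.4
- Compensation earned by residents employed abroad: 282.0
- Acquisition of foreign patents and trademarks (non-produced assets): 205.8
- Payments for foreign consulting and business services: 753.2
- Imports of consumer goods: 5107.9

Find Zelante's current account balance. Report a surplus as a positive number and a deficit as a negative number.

Goods: -5107.9 - 4167.7 - 1957.2 = -11232.8
Services: -753.2
Primary income: -656.8 + 282.0 + 193.4 + 730.0 = 548.6
Secondary income: -167.9 + 393.4 = 225.5
Current account = (-11232.8) + (-753.2) + 548.6 + 225.5 = -11211.9
(Excluded from the current account — financial account: inward foreign direct investment in the manufacturing sector 1726.1, acquisition of a foreign subsidiary by a resident firm (outward FDI) 1433.0, foreign purchases of domestic corporate bonds 701.5, purchases of foreign government bonds by domestic residents 1585.8; capital account: acquisition of foreign patents and trademarks (non-produced assets) 205.8.)

-11211.9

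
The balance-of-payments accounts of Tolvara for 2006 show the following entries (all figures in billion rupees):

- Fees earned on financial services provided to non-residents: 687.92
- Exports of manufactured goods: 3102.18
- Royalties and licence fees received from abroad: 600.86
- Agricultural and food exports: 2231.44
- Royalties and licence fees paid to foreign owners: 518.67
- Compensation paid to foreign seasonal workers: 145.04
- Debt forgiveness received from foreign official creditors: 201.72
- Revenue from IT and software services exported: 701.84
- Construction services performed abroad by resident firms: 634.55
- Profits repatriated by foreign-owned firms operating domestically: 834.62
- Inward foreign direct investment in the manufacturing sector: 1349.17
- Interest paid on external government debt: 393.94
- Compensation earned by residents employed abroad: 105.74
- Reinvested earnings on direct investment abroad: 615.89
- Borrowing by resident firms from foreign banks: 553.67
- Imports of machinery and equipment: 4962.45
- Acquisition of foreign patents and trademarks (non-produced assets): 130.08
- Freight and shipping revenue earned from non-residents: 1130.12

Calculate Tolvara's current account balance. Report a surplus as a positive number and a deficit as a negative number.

2955.82

Goods: 2231.44 - 4962.45 + 3102.18 = 371.17
Services: 1130.12 - 518.67 + 600.86 + 634.55 + 701.84 + 687.92 = 3236.62
Primary income: -145.04 - 834.62 + 105.74 + 615.89 - 393.94 = -651.97
Current account = 371.17 + 3236.62 + (-651.97) = 2955.82
(Excluded from the current account — capital account: debt forgiveness received from foreign official creditors 201.72, acquisition of foreign patents and trademarks (non-produced assets) 130.08; financial account: inward foreign direct investment in the manufacturing sector 1349.17, borrowing by resident firms from foreign banks 553.67.)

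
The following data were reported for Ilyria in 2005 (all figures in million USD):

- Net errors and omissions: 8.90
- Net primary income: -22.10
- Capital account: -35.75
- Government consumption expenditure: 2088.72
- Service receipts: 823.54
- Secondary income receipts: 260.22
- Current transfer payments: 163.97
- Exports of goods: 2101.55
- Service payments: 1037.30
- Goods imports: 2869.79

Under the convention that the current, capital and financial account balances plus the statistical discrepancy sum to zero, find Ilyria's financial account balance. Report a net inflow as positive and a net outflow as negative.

934.70

Goods balance = 2101.55 - 2869.79 = -768.24
Services balance = 823.54 - 1037.30 = -213.76
Trade balance (goods + services) = -768.24 + (-213.76) = -982.00
Net primary income = -22.10
Net secondary income = 260.22 - 163.97 = 96.25
Current account = -982.00 + (-22.10) + 96.25 = -907.85
Financial account = -(-907.85 + (-35.75) + 8.90) = 934.70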